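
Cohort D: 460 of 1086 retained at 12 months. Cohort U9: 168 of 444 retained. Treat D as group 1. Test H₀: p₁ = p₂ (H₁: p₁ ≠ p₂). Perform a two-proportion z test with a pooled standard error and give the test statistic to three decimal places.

z = 1.631

p̂₁ = 460/1086 ≈ 0.42357, p̂₂ = 168/444 ≈ 0.37838.
Pooled p̂ = (460+168)/(1086+444) = 628/1530 = 0.41046.
SE = √(p̂(1−p̂)(1/n₁+1/n₂)) = √(0.41046·0.58954·0.00317306) = √(0.000767824) = 0.02771.
z = (0.42357 − 0.37838)/0.02771 = 0.04519/0.02771 = 1.631.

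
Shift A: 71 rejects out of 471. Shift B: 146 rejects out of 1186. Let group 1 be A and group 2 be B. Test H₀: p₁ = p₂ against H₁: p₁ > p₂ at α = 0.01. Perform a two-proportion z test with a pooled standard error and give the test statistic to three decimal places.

z = 1.504

p̂₁ = 71/471 ≈ 0.150743, p̂₂ = 146/1186 ≈ 0.123103.
Pooled p̂ = (71+146)/(471+1186) = 217/1657 = 0.130960.
SE = √(0.113809 × 0.00296631) = 0.018374.
z = (0.150743 − 0.123103)/0.018374 = 0.027640/0.018374 = 1.504.
p-value = P(Z > 1.504) ≈ 0.0662; since p > α = 0.01, fail to reject H₀.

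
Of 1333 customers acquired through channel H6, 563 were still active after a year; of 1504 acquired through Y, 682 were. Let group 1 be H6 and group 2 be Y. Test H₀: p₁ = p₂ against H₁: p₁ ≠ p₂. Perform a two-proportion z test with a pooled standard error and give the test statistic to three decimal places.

z = -1.666

p̂₁ = 563/1333 ≈ 0.42236, p̂₂ = 682/1504 ≈ 0.45346.
Pooled p̂ = (563+682)/(1333+1504) = 1245/2837 = 0.43884.
SE = √(0.24626 × 0.00141508) = 0.01867.
z = (0.42236 − 0.45346)/0.01867 = -0.03110/0.01867 = -1.666.
Two-sided p-value ≈ 2·Φ(−1.666) = 0.0957.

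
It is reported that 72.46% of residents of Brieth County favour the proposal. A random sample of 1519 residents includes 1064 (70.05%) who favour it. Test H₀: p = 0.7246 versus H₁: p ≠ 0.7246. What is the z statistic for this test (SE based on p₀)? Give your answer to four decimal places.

p̂ = 1064/1519 ≈ 0.7004608.
SE = √(p₀(1−p₀)/n) = √(0.19955/1519) = 0.0114618.
z = (0.7004608 − 0.7246)/0.0114618 = -0.0241392/0.0114618 = -2.1061.
Two-sided p-value ≈ 2·Φ(−2.106) = 0.0352.

z = -2.1061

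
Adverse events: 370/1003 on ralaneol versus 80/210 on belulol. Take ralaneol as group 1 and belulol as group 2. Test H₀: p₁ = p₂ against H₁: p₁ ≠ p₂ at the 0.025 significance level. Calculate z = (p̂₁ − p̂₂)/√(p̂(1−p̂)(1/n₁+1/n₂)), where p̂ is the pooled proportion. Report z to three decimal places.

p̂₁ = 370/1003 = 0.36889, p̂₂ = 80/210 = 0.38095.
Pooled p̂ = (370+80)/(1003+210) = 450/1213 = 0.37098.
SE = √(p̂(1−p̂)(1/n₁+1/n₂)) = √(0.37098·0.62902·0.00575891) = √(0.00134387) = 0.03666.
z = (0.36889 − 0.38095)/0.03666 = -0.01206/0.03666 = -0.329.
Two-sided p-value ≈ 2·Φ(−0.329) = 0.7422, so at α = 0.025 we fail to reject H₀.

z = -0.329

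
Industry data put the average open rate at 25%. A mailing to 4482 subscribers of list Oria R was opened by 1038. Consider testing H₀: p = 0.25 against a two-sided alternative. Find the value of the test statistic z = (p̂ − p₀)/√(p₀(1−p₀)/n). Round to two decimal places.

z = -2.85

p̂ = 1038/4482 = 0.23159.
Standard error under H₀: √(0.25×0.75/4482) = 0.00647.
z = (0.23159 − 0.25)/0.00647 = -0.01841/0.00647 = -2.85.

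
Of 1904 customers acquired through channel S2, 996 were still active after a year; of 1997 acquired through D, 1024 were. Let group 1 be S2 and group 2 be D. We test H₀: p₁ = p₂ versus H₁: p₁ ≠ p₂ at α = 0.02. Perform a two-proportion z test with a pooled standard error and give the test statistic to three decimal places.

z = 0.646

p̂₁ = 996/1904 ≈ 0.52311, p̂₂ = 1024/1997 ≈ 0.51277.
Pooled p̂ = (996+1024)/(1904+1997) = 2020/3901 = 0.51782.
SE = √(0.249683 × 0.00102596) = 0.01601.
z = (0.52311 − 0.51277)/0.01601 = 0.01034/0.01601 = 0.646.
p-value = 2·P(Z > 0.646) ≈ 0.5182. With α = 0.02, fail to reject H₀.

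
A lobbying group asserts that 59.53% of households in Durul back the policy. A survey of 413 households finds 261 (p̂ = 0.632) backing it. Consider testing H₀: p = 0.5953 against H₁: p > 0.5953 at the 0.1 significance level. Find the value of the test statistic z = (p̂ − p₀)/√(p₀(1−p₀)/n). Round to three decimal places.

z = 1.518

p̂ = 261/413 ≈ 0.63196.
Under H₀, SE = √(0.5953·0.4047/413) = √(0.000583336) = 0.02415.
z = (0.63196 − 0.5953)/0.02415 = 0.03666/0.02415 = 1.518.
p-value = P(Z > 1.518) ≈ 0.0645, so at α = 0.1 we reject H₀.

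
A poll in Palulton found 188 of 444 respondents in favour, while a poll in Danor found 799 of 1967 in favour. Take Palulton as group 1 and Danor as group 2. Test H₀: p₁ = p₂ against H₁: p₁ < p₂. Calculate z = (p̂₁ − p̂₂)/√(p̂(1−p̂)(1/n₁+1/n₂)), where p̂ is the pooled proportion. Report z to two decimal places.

p̂₁ = 188/444 ≈ 0.4234, p̂₂ = 799/1967 ≈ 0.4062.
Pooled p̂ = (188+799)/(444+1967) = 987/2411 = 0.4094.
SE = √(0.241787 × 0.00276064) = 0.0258.
z = (0.4234 − 0.4062)/0.0258 = 0.0172/0.0258 = 0.67.

z = 0.67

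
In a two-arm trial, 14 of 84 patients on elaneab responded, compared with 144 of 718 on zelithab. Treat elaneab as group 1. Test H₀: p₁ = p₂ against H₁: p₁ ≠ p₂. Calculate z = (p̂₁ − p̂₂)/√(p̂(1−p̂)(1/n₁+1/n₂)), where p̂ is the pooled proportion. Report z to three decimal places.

p̂₁ = 14/84 ≈ 0.16667, p̂₂ = 144/718 ≈ 0.20056.
Pooled p̂ = (14+144)/(84+718) = 158/802 = 0.19701.
SE = √(p̂(1−p̂)(1/n₁+1/n₂)) = √(0.19701·0.80299·0.0132975) = √(0.00210361) = 0.04587.
z = (0.16667 − 0.20056)/0.04587 = -0.03389/0.04587 = -0.739.
Two-sided p-value ≈ 2·Φ(−0.739) = 0.4600.

z = -0.739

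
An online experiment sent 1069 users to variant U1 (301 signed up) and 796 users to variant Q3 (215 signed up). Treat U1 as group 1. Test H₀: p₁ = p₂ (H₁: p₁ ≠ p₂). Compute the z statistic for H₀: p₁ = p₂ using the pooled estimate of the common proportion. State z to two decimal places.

p̂₁ = 301/1069 ≈ 0.2816, p̂₂ = 215/796 ≈ 0.2701.
Pooled p̂ = (301+215)/(1069+796) = 516/1865 = 0.2767.
SE = √(0.200126 × 0.00219174) = 0.0209.
z = (0.2816 − 0.2701)/0.0209 = 0.0115/0.0209 = 0.55.
p-value = 2·P(Z > 0.548) ≈ 0.5839.

z = 0.55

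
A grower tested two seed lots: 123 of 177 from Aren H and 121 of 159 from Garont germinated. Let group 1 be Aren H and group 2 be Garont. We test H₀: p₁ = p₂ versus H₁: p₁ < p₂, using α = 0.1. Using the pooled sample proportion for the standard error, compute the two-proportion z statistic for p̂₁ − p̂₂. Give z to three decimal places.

z = -1.356

p̂₁ = 123/177 ≈ 0.694915, p̂₂ = 121/159 ≈ 0.761006.
Pooled p̂ = (123+121)/(177+159) = 244/336 = 0.726190.
SE = √(p̂(1−p̂)(1/n₁+1/n₂)) = √(0.726190·0.273810·0.011939) = √(0.00237393) = 0.048723.
z = (0.694915 − 0.761006)/0.048723 = -0.066091/0.048723 = -1.356.
p-value = P(Z < -1.356) ≈ 0.0875; since p < α = 0.1, reject H₀.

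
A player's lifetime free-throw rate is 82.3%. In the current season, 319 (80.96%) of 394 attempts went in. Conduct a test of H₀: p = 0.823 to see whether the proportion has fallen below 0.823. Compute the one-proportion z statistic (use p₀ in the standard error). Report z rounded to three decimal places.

z = -0.695

p̂ = 319/394 ≈ 0.80964.
Standard error under H₀: √(0.823×0.177/394) = 0.01923.
z = (0.80964 − 0.823)/0.01923 = -0.01336/0.01923 = -0.695.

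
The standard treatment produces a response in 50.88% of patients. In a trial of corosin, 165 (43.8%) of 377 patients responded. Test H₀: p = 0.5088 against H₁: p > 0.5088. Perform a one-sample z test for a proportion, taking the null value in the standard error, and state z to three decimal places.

p̂ = 165/377 ≈ 0.437666.
Under H₀, SE = √(0.5088·0.4912/377) = √(0.000662925) = 0.025747.
z = (0.437666 − 0.5088)/0.025747 = -0.071134/0.025747 = -2.763.
p-value = P(Z > -2.763) ≈ 0.9971.

z = -2.763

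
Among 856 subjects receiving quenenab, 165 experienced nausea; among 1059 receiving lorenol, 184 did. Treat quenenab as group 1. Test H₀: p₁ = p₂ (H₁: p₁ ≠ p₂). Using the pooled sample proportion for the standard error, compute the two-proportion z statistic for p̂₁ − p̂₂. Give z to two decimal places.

p̂₁ = 165/856 ≈ 0.19276, p̂₂ = 184/1059 ≈ 0.17375.
Pooled p̂ = (165+184)/(856+1059) = 349/1915 = 0.18225.
SE = √(0.149032 × 0.00211251) = 0.01774.
z = (0.19276 − 0.17375)/0.01774 = 0.01901/0.01774 = 1.07.
p-value = 2·P(Z > 1.071) ≈ 0.2840.

z = 1.07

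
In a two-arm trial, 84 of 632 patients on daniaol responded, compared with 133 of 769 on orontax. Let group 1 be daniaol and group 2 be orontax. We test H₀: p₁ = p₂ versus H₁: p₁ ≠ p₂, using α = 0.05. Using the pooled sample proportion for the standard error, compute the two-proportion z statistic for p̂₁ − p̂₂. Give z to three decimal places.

p̂₁ = 84/632 = 0.13291, p̂₂ = 133/769 = 0.17295.
Pooled p̂ = (84+133)/(632+769) = 217/1401 = 0.15489.
SE = √(0.130899 × 0.00288267) = 0.01943.
z = (0.13291 − 0.17295)/0.01943 = -0.04004/0.01943 = -2.061.
p-value = 2·P(Z > 2.061) ≈ 0.0393. With α = 0.05, reject H₀.

z = -2.061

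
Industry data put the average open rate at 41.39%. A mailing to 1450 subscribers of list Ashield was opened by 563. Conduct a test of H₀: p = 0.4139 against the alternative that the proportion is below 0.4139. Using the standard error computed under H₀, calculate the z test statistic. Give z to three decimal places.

p̂ = 563/1450 ≈ 0.38828.
SE = √(p₀(1−p₀)/n) = √(0.24259/1450) = 0.01293.
z = (0.38828 − 0.4139)/0.01293 = -0.02562/0.01293 = -1.981.

z = -1.981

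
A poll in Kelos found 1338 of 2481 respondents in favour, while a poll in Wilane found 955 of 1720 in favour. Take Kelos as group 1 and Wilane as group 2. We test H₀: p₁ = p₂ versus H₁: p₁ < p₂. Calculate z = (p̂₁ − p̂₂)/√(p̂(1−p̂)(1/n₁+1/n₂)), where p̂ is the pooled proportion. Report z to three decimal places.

p̂₁ = 1338/2481 ≈ 0.53930, p̂₂ = 955/1720 ≈ 0.55523.
Pooled p̂ = (1338+955)/(2481+1720) = 2293/4201 = 0.54582.
SE = √(0.2479 × 0.000984459) = 0.01562.
z = (0.53930 − 0.55523)/0.01562 = -0.01593/0.01562 = -1.020.

z = -1.020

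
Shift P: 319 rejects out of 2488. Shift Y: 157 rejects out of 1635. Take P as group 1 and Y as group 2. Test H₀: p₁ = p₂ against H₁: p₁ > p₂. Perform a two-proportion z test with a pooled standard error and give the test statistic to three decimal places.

p̂₁ = 319/2488 ≈ 0.128215, p̂₂ = 157/1635 ≈ 0.096024.
Pooled p̂ = (319+157)/(2488+1635) = 476/4123 = 0.115450.
SE = √(0.102121 × 0.00101355) = 0.010174.
z = (0.128215 − 0.096024)/0.010174 = 0.032191/0.010174 = 3.164.
p-value = P(Z > 3.164) ≈ 0.0008.

z = 3.164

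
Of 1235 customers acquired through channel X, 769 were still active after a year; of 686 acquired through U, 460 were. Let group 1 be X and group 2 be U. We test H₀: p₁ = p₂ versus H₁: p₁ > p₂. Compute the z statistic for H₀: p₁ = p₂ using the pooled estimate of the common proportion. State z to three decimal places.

p̂₁ = 769/1235 = 0.622672, p̂₂ = 460/686 = 0.670554.
Pooled p̂ = (769+460)/(1235+686) = 1229/1921 = 0.639771.
SE = √(0.230464 × 0.00226744) = 0.022860.
z = (0.622672 − 0.670554)/0.022860 = -0.047882/0.022860 = -2.095.
p-value = P(Z > -2.095) ≈ 0.9819.

z = -2.095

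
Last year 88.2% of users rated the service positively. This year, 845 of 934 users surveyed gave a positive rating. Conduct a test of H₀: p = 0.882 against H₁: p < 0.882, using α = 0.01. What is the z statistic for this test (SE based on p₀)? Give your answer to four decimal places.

p̂ = 845/934 ≈ 0.904711.
Standard error under H₀: √(0.882×0.118/934) = 0.010556.
z = (0.904711 − 0.882)/0.010556 = 0.022711/0.010556 = 2.1515.
p-value = P(Z < 2.151) ≈ 0.9843, so at α = 0.01 we fail to reject H₀.

z = 2.1515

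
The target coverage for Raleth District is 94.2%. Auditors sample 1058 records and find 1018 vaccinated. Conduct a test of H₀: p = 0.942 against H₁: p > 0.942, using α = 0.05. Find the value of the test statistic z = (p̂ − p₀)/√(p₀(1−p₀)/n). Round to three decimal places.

z = 2.810

p̂ = 1018/1058 ≈ 0.962193.
Standard error under H₀: √(0.942×0.058/1058) = 0.007186.
z = (0.962193 − 0.942)/0.007186 = 0.020193/0.007186 = 2.810.
p-value = P(Z > 2.810) ≈ 0.0025. With α = 0.05, reject H₀.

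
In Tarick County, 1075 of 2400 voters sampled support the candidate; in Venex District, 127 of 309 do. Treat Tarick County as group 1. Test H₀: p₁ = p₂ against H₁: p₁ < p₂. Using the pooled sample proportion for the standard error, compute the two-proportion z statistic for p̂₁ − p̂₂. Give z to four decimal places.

z = 1.2293

p̂₁ = 1075/2400 = 0.447917, p̂₂ = 127/309 = 0.411003.
Pooled p̂ = (1075+127)/(2400+309) = 1202/2709 = 0.443706.
SE = √(p̂(1−p̂)(1/n₁+1/n₂)) = √(0.443706·0.556294·0.00365291) = √(0.000901652) = 0.030028.
z = (0.447917 − 0.411003)/0.030028 = 0.036914/0.030028 = 1.2293.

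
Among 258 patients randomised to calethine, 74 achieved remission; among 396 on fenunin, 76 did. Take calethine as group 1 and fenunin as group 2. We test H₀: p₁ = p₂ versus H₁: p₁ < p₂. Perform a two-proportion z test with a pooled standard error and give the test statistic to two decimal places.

p̂₁ = 74/258 ≈ 0.2868, p̂₂ = 76/396 ≈ 0.1919.
Pooled p̂ = (74+76)/(258+396) = 150/654 = 0.2294.
SE = √(p̂(1−p̂)(1/n₁+1/n₂)) = √(0.2294·0.7706·0.00640122) = √(0.00113143) = 0.0336.
z = (0.2868 − 0.1919)/0.0336 = 0.0949/0.0336 = 2.82.

z = 2.82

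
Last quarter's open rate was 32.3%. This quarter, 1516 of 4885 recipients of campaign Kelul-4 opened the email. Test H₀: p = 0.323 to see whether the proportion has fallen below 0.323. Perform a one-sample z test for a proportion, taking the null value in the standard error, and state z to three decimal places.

p̂ = 1516/4885 = 0.3103378.
Under H₀, SE = √(0.323·0.677/4885) = √(4.47638e-05) = 0.0066906.
z = (0.3103378 − 0.323)/0.0066906 = -0.0126622/0.0066906 = -1.893.

z = -1.893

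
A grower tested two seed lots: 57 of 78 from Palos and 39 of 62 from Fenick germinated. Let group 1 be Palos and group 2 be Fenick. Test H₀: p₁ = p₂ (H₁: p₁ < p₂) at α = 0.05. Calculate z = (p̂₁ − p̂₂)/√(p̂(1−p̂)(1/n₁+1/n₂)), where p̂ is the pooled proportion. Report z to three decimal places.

p̂₁ = 57/78 = 0.73077, p̂₂ = 39/62 = 0.62903.
Pooled p̂ = (57+39)/(78+62) = 96/140 = 0.68571.
SE = √(0.21551 × 0.0289495) = 0.07899.
z = (0.73077 − 0.62903)/0.07899 = 0.10174/0.07899 = 1.288.
p-value = P(Z < 1.288) ≈ 0.9011; since p > α = 0.05, fail to reject H₀.

z = 1.288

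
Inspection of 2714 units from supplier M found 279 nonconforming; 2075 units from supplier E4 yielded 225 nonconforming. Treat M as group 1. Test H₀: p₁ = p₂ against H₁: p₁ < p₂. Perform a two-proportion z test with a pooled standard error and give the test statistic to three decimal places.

p̂₁ = 279/2714 ≈ 0.102800, p̂₂ = 225/2075 ≈ 0.108434.
Pooled p̂ = (279+225)/(2714+2075) = 504/4789 = 0.105241.
SE = √(p̂(1−p̂)(1/n₁+1/n₂)) = √(0.105241·0.894759·0.000850388) = √(8.00771e-05) = 0.008949.
z = (0.102800 − 0.108434)/0.008949 = -0.005634/0.008949 = -0.630.
p-value = P(Z < -0.630) ≈ 0.2645.

z = -0.630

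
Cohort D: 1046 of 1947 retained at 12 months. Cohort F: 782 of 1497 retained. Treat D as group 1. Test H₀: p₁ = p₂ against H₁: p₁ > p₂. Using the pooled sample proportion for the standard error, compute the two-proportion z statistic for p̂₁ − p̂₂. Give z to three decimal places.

p̂₁ = 1046/1947 ≈ 0.53724, p̂₂ = 782/1497 ≈ 0.52238.
Pooled p̂ = (1046+782)/(1947+1497) = 1828/3444 = 0.53078.
SE = √(p̂(1−p̂)(1/n₁+1/n₂)) = √(0.53078·0.46922·0.00118161) = √(0.000294284) = 0.01715.
z = (0.53724 − 0.52238)/0.01715 = 0.01486/0.01715 = 0.866.
p-value = P(Z > 0.866) ≈ 0.1932.

z = 0.866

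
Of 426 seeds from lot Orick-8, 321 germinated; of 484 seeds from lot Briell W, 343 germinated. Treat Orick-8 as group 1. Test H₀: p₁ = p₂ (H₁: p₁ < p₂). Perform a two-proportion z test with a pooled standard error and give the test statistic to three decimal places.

z = 1.520

p̂₁ = 321/426 ≈ 0.753521, p̂₂ = 343/484 ≈ 0.708678.
Pooled p̂ = (321+343)/(426+484) = 664/910 = 0.729670.
SE = √(p̂(1−p̂)(1/n₁+1/n₂)) = √(0.729670·0.270330·0.00441353) = √(0.000870576) = 0.029506.
z = (0.753521 − 0.708678)/0.029506 = 0.044843/0.029506 = 1.520.
p-value = P(Z < 1.520) ≈ 0.9357.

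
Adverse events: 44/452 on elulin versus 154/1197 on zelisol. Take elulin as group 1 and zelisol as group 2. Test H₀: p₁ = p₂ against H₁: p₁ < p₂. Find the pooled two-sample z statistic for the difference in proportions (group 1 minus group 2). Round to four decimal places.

p̂₁ = 44/452 = 0.097345, p̂₂ = 154/1197 = 0.128655.
Pooled p̂ = (44+154)/(452+1197) = 198/1649 = 0.120073.
SE = √(p̂(1−p̂)(1/n₁+1/n₂)) = √(0.120073·0.879927·0.00304781) = √(0.000322017) = 0.017945.
z = (0.097345 − 0.128655)/0.017945 = -0.031310/0.017945 = -1.7448.

z = -1.7448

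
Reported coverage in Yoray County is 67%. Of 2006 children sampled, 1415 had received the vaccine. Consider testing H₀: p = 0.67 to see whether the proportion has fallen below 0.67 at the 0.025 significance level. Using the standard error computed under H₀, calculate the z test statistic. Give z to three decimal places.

z = 3.370

p̂ = 1415/2006 ≈ 0.70538.
SE = √(p₀(1−p₀)/n) = √(0.2211/2006) = 0.01050.
z = (0.70538 − 0.67)/0.01050 = 0.03538/0.01050 = 3.370.
p-value = P(Z < 3.370) ≈ 0.9996; since p > α = 0.025, fail to reject H₀.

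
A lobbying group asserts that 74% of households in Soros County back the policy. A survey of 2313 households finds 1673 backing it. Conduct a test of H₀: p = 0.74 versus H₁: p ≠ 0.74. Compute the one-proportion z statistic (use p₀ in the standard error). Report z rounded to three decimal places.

z = -1.831

p̂ = 1673/2313 = 0.72330.
Under H₀, SE = √(0.74·0.26/2313) = √(8.3182e-05) = 0.00912.
z = (0.72330 − 0.74)/0.00912 = -0.01670/0.00912 = -1.831.
Two-sided p-value ≈ 2·Φ(−1.831) = 0.0671.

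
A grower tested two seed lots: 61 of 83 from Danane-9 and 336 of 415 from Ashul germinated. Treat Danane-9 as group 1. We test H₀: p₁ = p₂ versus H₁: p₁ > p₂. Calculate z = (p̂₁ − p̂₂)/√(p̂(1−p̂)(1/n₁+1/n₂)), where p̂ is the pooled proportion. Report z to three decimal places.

p̂₁ = 61/83 ≈ 0.73494, p̂₂ = 336/415 ≈ 0.80964.
Pooled p̂ = (61+336)/(83+415) = 397/498 = 0.79719.
SE = √(p̂(1−p̂)(1/n₁+1/n₂)) = √(0.79719·0.20281·0.0144578) = √(0.00233753) = 0.04835.
z = (0.73494 − 0.80964)/0.04835 = -0.07470/0.04835 = -1.545.
p-value = P(Z > -1.545) ≈ 0.9388.

z = -1.545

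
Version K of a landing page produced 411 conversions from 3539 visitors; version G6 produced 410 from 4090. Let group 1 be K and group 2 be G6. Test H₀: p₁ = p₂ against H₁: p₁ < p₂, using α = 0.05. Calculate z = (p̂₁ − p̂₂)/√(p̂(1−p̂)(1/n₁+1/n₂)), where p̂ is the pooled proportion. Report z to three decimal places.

z = 2.233

p̂₁ = 411/3539 = 0.116135, p̂₂ = 410/4090 = 0.100244.
Pooled p̂ = (411+410)/(3539+4090) = 821/7629 = 0.107616.
SE = √(0.0960345 × 0.000527064) = 0.007115.
z = (0.116135 − 0.100244)/0.007115 = 0.015891/0.007115 = 2.233.
p-value = P(Z < 2.233) ≈ 0.9872; since p > α = 0.05, fail to reject H₀.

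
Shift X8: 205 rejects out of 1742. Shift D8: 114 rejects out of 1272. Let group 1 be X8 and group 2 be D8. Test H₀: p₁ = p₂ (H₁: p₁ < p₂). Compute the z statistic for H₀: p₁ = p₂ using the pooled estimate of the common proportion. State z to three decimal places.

p̂₁ = 205/1742 ≈ 0.117681, p̂₂ = 114/1272 ≈ 0.089623.
Pooled p̂ = (205+114)/(1742+1272) = 319/3014 = 0.105839.
SE = √(0.0946374 × 0.00136022) = 0.011346.
z = (0.117681 − 0.089623)/0.011346 = 0.028058/0.011346 = 2.473.
p-value = P(Z < 2.473) ≈ 0.9933.

z = 2.473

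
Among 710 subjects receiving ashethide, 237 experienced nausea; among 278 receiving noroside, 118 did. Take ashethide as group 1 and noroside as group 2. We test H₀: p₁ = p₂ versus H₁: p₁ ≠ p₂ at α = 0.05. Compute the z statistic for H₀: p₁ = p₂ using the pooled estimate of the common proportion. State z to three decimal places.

p̂₁ = 237/710 ≈ 0.333803, p̂₂ = 118/278 ≈ 0.424460.
Pooled p̂ = (237+118)/(710+278) = 355/988 = 0.359312.
SE = √(p̂(1−p̂)(1/n₁+1/n₂)) = √(0.359312·0.640688·0.00500557) = √(0.00115232) = 0.033946.
z = (0.333803 − 0.424460)/0.033946 = -0.090657/0.033946 = -2.671.
p-value = 2·P(Z > 2.671) ≈ 0.0076; since p < α = 0.05, reject H₀.

z = -2.671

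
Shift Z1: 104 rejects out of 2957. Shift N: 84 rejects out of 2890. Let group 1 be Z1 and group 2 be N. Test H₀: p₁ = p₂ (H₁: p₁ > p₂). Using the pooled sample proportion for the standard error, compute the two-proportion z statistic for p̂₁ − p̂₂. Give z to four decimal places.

z = 1.3231

p̂₁ = 104/2957 = 0.035171, p̂₂ = 84/2890 = 0.029066.
Pooled p̂ = (104+84)/(2957+2890) = 188/5847 = 0.032153.
SE = √(0.0311194 × 0.000684201) = 0.004614.
z = (0.035171 − 0.029066)/0.004614 = 0.006105/0.004614 = 1.3231.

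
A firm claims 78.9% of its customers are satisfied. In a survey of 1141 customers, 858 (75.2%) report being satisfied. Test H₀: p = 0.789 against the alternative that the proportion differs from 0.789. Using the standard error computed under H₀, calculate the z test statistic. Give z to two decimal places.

p̂ = 858/1141 = 0.75197.
Standard error under H₀: √(0.789×0.211/1141) = 0.01208.
z = (0.75197 − 0.789)/0.01208 = -0.03703/0.01208 = -3.07.

z = -3.07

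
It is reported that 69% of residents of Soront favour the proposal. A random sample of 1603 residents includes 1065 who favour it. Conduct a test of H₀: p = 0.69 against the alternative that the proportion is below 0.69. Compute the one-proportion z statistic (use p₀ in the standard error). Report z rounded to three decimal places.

p̂ = 1065/1603 ≈ 0.66438.
Under H₀, SE = √(0.69·0.31/1603) = √(0.000133437) = 0.01155.
z = (0.66438 − 0.69)/0.01155 = -0.02562/0.01155 = -2.218.
p-value = P(Z < -2.218) ≈ 0.0133.

z = -2.218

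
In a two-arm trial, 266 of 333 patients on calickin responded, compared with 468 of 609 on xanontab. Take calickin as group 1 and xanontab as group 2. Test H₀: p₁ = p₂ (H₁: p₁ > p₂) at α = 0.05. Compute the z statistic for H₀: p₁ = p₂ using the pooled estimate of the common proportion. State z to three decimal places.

z = 1.073

p̂₁ = 266/333 ≈ 0.79880, p̂₂ = 468/609 ≈ 0.76847.
Pooled p̂ = (266+468)/(333+609) = 734/942 = 0.77919.
SE = √(p̂(1−p̂)(1/n₁+1/n₂)) = √(0.77919·0.22081·0.00464504) = √(0.000799184) = 0.02827.
z = (0.79880 − 0.76847)/0.02827 = 0.03033/0.02827 = 1.073.
p-value = P(Z > 1.073) ≈ 0.1417; since p > α = 0.05, fail to reject H₀.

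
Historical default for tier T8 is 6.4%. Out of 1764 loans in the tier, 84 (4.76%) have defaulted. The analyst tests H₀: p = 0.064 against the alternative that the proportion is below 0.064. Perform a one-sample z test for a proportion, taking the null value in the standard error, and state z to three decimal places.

z = -2.811

p̂ = 84/1764 ≈ 0.047619.
Under H₀, SE = √(0.064·0.936/1764) = √(3.39592e-05) = 0.005827.
z = (0.047619 − 0.064)/0.005827 = -0.016381/0.005827 = -2.811.
p-value = P(Z < -2.811) ≈ 0.0025.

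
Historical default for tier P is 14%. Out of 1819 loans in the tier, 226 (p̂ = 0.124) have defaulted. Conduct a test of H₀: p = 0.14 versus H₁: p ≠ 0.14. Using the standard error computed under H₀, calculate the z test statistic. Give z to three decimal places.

z = -1.937

p̂ = 226/1819 ≈ 0.124244.
SE = √(p₀(1−p₀)/n) = √(0.1204/1819) = 0.008136.
z = (0.124244 − 0.14)/0.008136 = -0.015756/0.008136 = -1.937.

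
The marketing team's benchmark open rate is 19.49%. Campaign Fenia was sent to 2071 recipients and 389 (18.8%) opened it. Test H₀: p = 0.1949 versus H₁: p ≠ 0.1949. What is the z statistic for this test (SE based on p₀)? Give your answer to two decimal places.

z = -0.81

p̂ = 389/2071 ≈ 0.18783.
Under H₀, SE = √(0.1949·0.8051/2071) = √(7.57673e-05) = 0.00870.
z = (0.18783 − 0.1949)/0.00870 = -0.00707/0.00870 = -0.81.
p-value = 2·P(Z > 0.812) ≈ 0.4168.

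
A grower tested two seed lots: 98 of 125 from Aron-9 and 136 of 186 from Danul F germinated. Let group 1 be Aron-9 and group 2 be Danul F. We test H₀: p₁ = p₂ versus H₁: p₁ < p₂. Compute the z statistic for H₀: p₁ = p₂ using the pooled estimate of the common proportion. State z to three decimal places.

p̂₁ = 98/125 = 0.78400, p̂₂ = 136/186 = 0.73118.
Pooled p̂ = (98+136)/(125+186) = 234/311 = 0.75241.
SE = √(p̂(1−p̂)(1/n₁+1/n₂)) = √(0.75241·0.24759·0.0133763) = √(0.00249186) = 0.04992.
z = (0.78400 − 0.73118)/0.04992 = 0.05282/0.04992 = 1.058.

z = 1.058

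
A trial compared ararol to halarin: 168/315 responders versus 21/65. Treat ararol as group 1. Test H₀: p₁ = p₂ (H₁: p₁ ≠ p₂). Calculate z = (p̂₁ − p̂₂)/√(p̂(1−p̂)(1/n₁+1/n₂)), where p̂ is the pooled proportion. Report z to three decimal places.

z = 3.087

p̂₁ = 168/315 ≈ 0.533333, p̂₂ = 21/65 ≈ 0.323077.
Pooled p̂ = (168+21)/(315+65) = 189/380 = 0.497368.
SE = √(0.249993 × 0.0185592) = 0.068115.
z = (0.533333 − 0.323077)/0.068115 = 0.210256/0.068115 = 3.087.
Two-sided p-value ≈ 2·Φ(−3.087) = 0.0020.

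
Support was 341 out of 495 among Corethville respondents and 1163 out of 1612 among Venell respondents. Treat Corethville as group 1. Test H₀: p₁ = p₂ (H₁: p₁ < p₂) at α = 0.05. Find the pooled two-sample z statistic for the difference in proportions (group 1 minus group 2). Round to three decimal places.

z = -1.403

p̂₁ = 341/495 ≈ 0.688889, p̂₂ = 1163/1612 ≈ 0.721464.
Pooled p̂ = (341+1163)/(495+1612) = 1504/2107 = 0.713811.
SE = √(0.204285 × 0.00264055) = 0.023226.
z = (0.688889 − 0.721464)/0.023226 = -0.032575/0.023226 = -1.403.
p-value = P(Z < -1.403) ≈ 0.0804. With α = 0.05, fail to reject H₀.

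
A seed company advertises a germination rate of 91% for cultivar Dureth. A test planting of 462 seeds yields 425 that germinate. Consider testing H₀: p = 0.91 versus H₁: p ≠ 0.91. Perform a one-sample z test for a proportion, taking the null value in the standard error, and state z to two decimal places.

p̂ = 425/462 ≈ 0.9199.
SE = √(p₀(1−p₀)/n) = √(0.0819/462) = 0.0133.
z = (0.9199 − 0.91)/0.0133 = 0.0099/0.0133 = 0.74.
p-value = 2·P(Z > 0.745) ≈ 0.4565.

z = 0.74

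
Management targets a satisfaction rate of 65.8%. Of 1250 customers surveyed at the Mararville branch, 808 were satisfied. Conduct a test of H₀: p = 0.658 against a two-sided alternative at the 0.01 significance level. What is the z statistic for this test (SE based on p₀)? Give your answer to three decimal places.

p̂ = 808/1250 ≈ 0.646400.
Under H₀, SE = √(0.658·0.342/1250) = √(0.000180029) = 0.013417.
z = (0.646400 − 0.658)/0.013417 = -0.011600/0.013417 = -0.865.
Two-sided p-value ≈ 2·Φ(−0.865) = 0.3873; since p > α = 0.01, fail to reject H₀.

z = -0.865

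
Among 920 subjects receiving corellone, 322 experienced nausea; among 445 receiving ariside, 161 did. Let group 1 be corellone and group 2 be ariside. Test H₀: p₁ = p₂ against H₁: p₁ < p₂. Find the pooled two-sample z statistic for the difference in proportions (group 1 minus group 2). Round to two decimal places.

p̂₁ = 322/920 ≈ 0.3500, p̂₂ = 161/445 ≈ 0.3618.
Pooled p̂ = (322+161)/(920+445) = 483/1365 = 0.3538.
SE = √(0.228639 × 0.00333415) = 0.0276.
z = (0.3500 − 0.3618)/0.0276 = -0.0118/0.0276 = -0.43.

z = -0.43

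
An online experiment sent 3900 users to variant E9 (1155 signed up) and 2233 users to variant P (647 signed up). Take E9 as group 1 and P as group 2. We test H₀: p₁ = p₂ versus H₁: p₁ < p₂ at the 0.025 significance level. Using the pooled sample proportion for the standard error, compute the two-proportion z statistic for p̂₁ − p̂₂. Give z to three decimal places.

z = 0.530

p̂₁ = 1155/3900 ≈ 0.29615, p̂₂ = 647/2233 ≈ 0.28974.
Pooled p̂ = (1155+647)/(3900+2233) = 1802/6133 = 0.29382.
SE = √(0.20749 × 0.000704238) = 0.01209.
z = (0.29615 − 0.28974)/0.01209 = 0.00641/0.01209 = 0.530.
p-value = P(Z < 0.530) ≈ 0.7020, so at α = 0.025 we fail to reject H₀.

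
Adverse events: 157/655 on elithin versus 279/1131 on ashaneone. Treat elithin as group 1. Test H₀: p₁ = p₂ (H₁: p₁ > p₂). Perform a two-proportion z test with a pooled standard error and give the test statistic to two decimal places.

p̂₁ = 157/655 ≈ 0.2397, p̂₂ = 279/1131 ≈ 0.2467.
Pooled p̂ = (157+279)/(655+1131) = 436/1786 = 0.2441.
SE = √(p̂(1−p̂)(1/n₁+1/n₂)) = √(0.2441·0.7559·0.00241089) = √(0.000444872) = 0.0211.
z = (0.2397 − 0.2467)/0.0211 = -0.0070/0.0211 = -0.33.
p-value = P(Z > -0.331) ≈ 0.6298.

z = -0.33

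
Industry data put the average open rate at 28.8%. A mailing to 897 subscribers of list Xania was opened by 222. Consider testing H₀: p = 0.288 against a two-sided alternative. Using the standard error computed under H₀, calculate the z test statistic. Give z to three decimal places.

p̂ = 222/897 = 0.24749.
Standard error under H₀: √(0.288×0.712/897) = 0.01512.
z = (0.24749 − 0.288)/0.01512 = -0.04051/0.01512 = -2.679.

z = -2.679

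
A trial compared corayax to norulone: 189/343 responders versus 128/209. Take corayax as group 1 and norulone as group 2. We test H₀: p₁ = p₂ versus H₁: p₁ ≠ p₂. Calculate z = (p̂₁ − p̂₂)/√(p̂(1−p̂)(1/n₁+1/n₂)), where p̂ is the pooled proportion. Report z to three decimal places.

z = -1.416

p̂₁ = 189/343 = 0.55102, p̂₂ = 128/209 = 0.61244.
Pooled p̂ = (189+128)/(343+209) = 317/552 = 0.57428.
SE = √(0.244483 × 0.00770014) = 0.04339.
z = (0.55102 − 0.61244)/0.04339 = -0.06142/0.04339 = -1.416.
p-value = 2·P(Z > 1.416) ≈ 0.1569.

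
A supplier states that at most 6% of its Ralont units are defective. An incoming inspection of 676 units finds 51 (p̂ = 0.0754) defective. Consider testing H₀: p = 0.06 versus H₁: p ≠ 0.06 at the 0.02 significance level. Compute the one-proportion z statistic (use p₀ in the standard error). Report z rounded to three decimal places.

p̂ = 51/676 ≈ 0.07544.
SE = √(p₀(1−p₀)/n) = √(0.0564/676) = 0.00913.
z = (0.07544 − 0.06)/0.00913 = 0.01544/0.00913 = 1.691.
Two-sided p-value ≈ 2·Φ(−1.691) = 0.0909. With α = 0.02, fail to reject H₀.

z = 1.691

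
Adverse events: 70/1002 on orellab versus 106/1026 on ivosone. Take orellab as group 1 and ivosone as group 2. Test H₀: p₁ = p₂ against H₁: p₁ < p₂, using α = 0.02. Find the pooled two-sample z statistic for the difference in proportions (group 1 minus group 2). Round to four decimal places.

z = -2.6755

p̂₁ = 70/1002 ≈ 0.069860, p̂₂ = 106/1026 ≈ 0.103314.
Pooled p̂ = (70+106)/(1002+1026) = 176/2028 = 0.086785.
SE = √(p̂(1−p̂)(1/n₁+1/n₂)) = √(0.086785·0.913215·0.00197266) = √(0.00015634) = 0.012504.
z = (0.069860 − 0.103314)/0.012504 = -0.033454/0.012504 = -2.6755.
p-value = P(Z < -2.676) ≈ 0.0037; since p < α = 0.02, reject H₀.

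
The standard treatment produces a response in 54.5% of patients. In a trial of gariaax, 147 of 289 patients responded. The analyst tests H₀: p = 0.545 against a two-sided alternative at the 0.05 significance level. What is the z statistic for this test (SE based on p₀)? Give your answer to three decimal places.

z = -1.241

p̂ = 147/289 ≈ 0.50865.
SE = √(p₀(1−p₀)/n) = √(0.24798/289) = 0.02929.
z = (0.50865 − 0.545)/0.02929 = -0.03635/0.02929 = -1.241.
p-value = 2·P(Z > 1.241) ≈ 0.2146; since p > α = 0.05, fail to reject H₀.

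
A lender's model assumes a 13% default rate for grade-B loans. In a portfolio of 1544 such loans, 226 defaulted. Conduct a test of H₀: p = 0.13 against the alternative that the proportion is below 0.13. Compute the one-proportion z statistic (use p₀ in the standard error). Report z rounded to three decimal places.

z = 1.913

p̂ = 226/1544 = 0.146373.
SE = √(p₀(1−p₀)/n) = √(0.1131/1544) = 0.008559.
z = (0.146373 − 0.13)/0.008559 = 0.016373/0.008559 = 1.913.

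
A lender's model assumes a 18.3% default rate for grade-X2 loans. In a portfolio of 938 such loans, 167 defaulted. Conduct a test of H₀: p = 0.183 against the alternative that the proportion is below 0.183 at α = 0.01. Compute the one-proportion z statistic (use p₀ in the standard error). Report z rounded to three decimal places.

z = -0.393

p̂ = 167/938 ≈ 0.17804.
Under H₀, SE = √(0.183·0.817/938) = √(0.000159393) = 0.01263.
z = (0.17804 − 0.183)/0.01263 = -0.00496/0.01263 = -0.393.
p-value = P(Z < -0.393) ≈ 0.3472. With α = 0.01, fail to reject H₀.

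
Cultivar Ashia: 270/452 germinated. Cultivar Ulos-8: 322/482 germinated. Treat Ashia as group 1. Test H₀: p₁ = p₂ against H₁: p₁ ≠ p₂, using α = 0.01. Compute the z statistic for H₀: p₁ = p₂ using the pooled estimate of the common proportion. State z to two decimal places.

z = -2.24

p̂₁ = 270/452 = 0.5973, p̂₂ = 322/482 = 0.6680.
Pooled p̂ = (270+322)/(452+482) = 592/934 = 0.6338.
SE = √(p̂(1−p̂)(1/n₁+1/n₂)) = √(0.6338·0.3662·0.00428708) = √(0.000994983) = 0.0315.
z = (0.5973 − 0.6680)/0.0315 = -0.0707/0.0315 = -2.24.
p-value = 2·P(Z > 2.242) ≈ 0.0250. With α = 0.01, fail to reject H₀.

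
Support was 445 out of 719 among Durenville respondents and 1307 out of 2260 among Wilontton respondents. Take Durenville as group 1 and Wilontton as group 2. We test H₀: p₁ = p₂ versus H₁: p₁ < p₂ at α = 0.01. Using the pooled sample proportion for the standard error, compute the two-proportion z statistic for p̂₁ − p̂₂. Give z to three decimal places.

p̂₁ = 445/719 = 0.618915, p̂₂ = 1307/2260 = 0.578319.
Pooled p̂ = (445+1307)/(719+2260) = 1752/2979 = 0.588117.
SE = √(p̂(1−p̂)(1/n₁+1/n₂)) = √(0.588117·0.411883·0.0018333) = √(0.00044409) = 0.021073.
z = (0.618915 − 0.578319)/0.021073 = 0.040596/0.021073 = 1.926.
p-value = P(Z < 1.926) ≈ 0.9730; since p > α = 0.01, fail to reject H₀.

z = 1.926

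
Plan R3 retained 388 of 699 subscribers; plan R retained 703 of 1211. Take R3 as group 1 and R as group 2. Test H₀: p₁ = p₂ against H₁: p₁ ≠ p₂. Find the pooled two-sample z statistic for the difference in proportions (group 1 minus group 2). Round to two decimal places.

z = -1.08

p̂₁ = 388/699 ≈ 0.5551, p̂₂ = 703/1211 ≈ 0.5805.
Pooled p̂ = (388+703)/(699+1211) = 1091/1910 = 0.5712.
SE = √(0.24493 × 0.00225638) = 0.0235.
z = (0.5551 − 0.5805)/0.0235 = -0.0254/0.0235 = -1.08.
p-value = 2·P(Z > 1.082) ≈ 0.2793.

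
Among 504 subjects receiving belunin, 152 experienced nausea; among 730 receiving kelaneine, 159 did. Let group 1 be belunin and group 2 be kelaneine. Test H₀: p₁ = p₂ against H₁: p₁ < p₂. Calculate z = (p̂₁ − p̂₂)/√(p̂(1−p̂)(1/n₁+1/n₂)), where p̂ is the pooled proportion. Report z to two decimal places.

z = 3.33

p̂₁ = 152/504 ≈ 0.30159, p̂₂ = 159/730 ≈ 0.21781.
Pooled p̂ = (152+159)/(504+730) = 311/1234 = 0.25203.
SE = √(0.188509 × 0.00335399) = 0.02514.
z = (0.30159 − 0.21781)/0.02514 = 0.08378/0.02514 = 3.33.
p-value = P(Z < 3.332) ≈ 0.9996.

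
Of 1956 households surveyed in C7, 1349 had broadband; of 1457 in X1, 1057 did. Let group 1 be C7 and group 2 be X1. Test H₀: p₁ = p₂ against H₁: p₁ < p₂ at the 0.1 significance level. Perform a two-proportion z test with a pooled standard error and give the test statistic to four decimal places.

z = -2.2677

p̂₁ = 1349/1956 ≈ 0.6896728, p̂₂ = 1057/1457 ≈ 0.7254633.
Pooled p̂ = (1349+1057)/(1956+1457) = 2406/3413 = 0.7049517.
SE = √(0.207995 × 0.00119759) = 0.0157827.
z = (0.6896728 − 0.7254633)/0.0157827 = -0.0357905/0.0157827 = -2.2677.
p-value = P(Z < -2.268) ≈ 0.0117, so at α = 0.1 we reject H₀.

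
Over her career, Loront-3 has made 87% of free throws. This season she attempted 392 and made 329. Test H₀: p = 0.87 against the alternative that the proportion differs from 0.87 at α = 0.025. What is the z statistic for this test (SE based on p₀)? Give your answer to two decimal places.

p̂ = 329/392 ≈ 0.8393.
Under H₀, SE = √(0.87·0.13/392) = √(0.00028852) = 0.0170.
z = (0.8393 − 0.87)/0.0170 = -0.0307/0.0170 = -1.81.
p-value = 2·P(Z > 1.808) ≈ 0.0706; since p > α = 0.025, fail to reject H₀.

z = -1.81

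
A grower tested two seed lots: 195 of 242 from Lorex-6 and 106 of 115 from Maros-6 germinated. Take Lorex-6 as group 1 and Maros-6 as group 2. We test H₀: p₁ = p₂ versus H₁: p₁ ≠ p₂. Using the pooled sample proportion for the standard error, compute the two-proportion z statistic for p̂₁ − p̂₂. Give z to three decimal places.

p̂₁ = 195/242 ≈ 0.80579, p̂₂ = 106/115 ≈ 0.92174.
Pooled p̂ = (195+106)/(242+115) = 301/357 = 0.84314.
SE = √(0.132257 × 0.0128279) = 0.04119.
z = (0.80579 − 0.92174)/0.04119 = -0.11595/0.04119 = -2.815.

z = -2.815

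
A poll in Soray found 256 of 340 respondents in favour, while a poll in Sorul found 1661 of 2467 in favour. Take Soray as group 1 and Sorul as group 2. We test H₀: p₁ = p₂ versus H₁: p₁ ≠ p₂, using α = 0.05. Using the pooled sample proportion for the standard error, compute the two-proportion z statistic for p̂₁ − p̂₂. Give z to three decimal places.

z = 2.959

p̂₁ = 256/340 ≈ 0.75294, p̂₂ = 1661/2467 ≈ 0.67329.
Pooled p̂ = (256+1661)/(340+2467) = 1917/2807 = 0.68294.
SE = √(0.216535 × 0.00334653) = 0.02692.
z = (0.75294 − 0.67329)/0.02692 = 0.07965/0.02692 = 2.959.
p-value = 2·P(Z > 2.959) ≈ 0.0031, so at α = 0.05 we reject H₀.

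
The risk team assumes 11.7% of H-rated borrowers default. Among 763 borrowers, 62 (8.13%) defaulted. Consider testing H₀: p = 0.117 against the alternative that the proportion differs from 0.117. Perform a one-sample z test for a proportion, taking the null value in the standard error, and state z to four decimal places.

p̂ = 62/763 = 0.0812582.
Under H₀, SE = √(0.117·0.883/763) = √(0.000135401) = 0.0116362.
z = (0.0812582 − 0.117)/0.0116362 = -0.0357418/0.0116362 = -3.0716.
Two-sided p-value ≈ 2·Φ(−3.072) = 0.0021.

z = -3.0716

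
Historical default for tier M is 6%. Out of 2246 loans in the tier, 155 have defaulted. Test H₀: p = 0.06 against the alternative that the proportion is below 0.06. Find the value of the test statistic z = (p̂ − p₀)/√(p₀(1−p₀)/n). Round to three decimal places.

p̂ = 155/2246 = 0.06901.
Standard error under H₀: √(0.06×0.94/2246) = 0.00501.
z = (0.06901 − 0.06)/0.00501 = 0.00901/0.00501 = 1.798.
p-value = P(Z < 1.798) ≈ 0.9639.

z = 1.798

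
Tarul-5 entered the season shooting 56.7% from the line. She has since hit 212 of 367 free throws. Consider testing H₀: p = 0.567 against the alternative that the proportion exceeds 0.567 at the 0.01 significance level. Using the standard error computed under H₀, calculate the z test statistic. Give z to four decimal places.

p̂ = 212/367 = 0.577657.
Standard error under H₀: √(0.567×0.433/367) = 0.025864.
z = (0.577657 − 0.567)/0.025864 = 0.010657/0.025864 = 0.4120.
p-value = P(Z > 0.412) ≈ 0.3402, so at α = 0.01 we fail to reject H₀.

z = 0.4120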